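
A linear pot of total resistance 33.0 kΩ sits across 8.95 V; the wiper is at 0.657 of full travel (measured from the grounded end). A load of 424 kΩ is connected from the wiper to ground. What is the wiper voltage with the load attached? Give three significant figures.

The wiper splits the pot into (1−α)R = 11.32 kΩ above and αR = 21.68 kΩ below.
Lower section ‖ load = 20.63 kΩ.
V_wiper = 8.95 × 20.63/(11.32 + 20.63) = 5.78 V.

V ≈ 5.78 V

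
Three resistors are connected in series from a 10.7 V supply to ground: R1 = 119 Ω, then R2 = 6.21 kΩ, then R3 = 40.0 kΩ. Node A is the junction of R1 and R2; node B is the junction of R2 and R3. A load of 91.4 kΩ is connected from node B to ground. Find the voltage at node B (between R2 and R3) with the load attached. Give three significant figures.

V ≈ 8.72 V

At node B, R3 is in parallel with the load: R3‖R_L = 27820 Ω.
Below node A the resistance is R2 + (R3‖R_L) = 34030 Ω, so V_A = 10.7 × 34030/34150 = 10.66 V.
Then V_B = V_A × (R3‖R_L)/(R2 + R3‖R_L) = 10.66 × 27820/34030 = 8.72 V.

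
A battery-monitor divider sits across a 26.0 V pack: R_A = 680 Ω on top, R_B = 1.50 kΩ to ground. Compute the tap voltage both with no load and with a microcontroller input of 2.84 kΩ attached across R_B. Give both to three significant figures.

Open-circuit: V = 26.0 × 1500/(680 + 1500) = 17.9 V.
With the load, R_B becomes R_B‖R_L = 981.6 Ω, so V = 26.0 × 981.6/1662 = 15.4 V.

Unloaded: 17.9 V; loaded: 15.4 V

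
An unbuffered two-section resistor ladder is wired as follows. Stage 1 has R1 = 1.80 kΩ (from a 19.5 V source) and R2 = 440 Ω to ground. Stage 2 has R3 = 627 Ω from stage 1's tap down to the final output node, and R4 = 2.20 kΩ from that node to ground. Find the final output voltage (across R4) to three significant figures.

V_out ≈ 2.65 V

Stage 2 presents R3+R4 = 2827 Ω as a load on stage 1's tap.
Stage 1's lower leg becomes R2‖(R3+R4) = 380.7 Ω, so V_mid = 19.5 × 380.7/2181 = 3.405 V.
Stage 2 is itself unloaded: V_out = V_mid × R4/(R3+R4) = 3.405 × 2200/2827 = 2.65 V.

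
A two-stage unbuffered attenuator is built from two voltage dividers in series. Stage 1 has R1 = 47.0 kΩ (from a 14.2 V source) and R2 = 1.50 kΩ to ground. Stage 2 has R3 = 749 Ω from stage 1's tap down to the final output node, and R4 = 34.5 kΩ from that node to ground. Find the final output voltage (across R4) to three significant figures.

V_out ≈ 0.413 V

Stage 2 presents R3+R4 = 35250 Ω as a load on stage 1's tap.
Stage 1's lower leg becomes R2‖(R3+R4) = 1439 Ω, so V_mid = 14.2 × 1439/48440 = 0.4218 V.
Stage 2 is itself unloaded: V_out = V_mid × R4/(R3+R4) = 0.4218 × 34500/35250 = 0.413 V.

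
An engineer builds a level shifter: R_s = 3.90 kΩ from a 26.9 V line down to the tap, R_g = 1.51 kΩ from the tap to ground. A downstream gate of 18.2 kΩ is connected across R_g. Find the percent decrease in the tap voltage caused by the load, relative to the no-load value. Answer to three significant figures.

The divider's output (Thévenin) resistance is R_s‖R_g = 1.089 kΩ.
Fractional drop under load = R_th/(R_th + R_L) = 1.089 / (1.089 + 18.2) = 0.05643.
So the output falls by 5.64 %.

5.64 %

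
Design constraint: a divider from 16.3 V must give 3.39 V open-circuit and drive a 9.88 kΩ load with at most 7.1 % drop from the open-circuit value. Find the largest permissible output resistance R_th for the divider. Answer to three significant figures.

R_th ≤ 755 Ω

Loading drop = R_th/(R_th + R_L) ≤ 0.0710, so R_th ≤ R_L · ε/(1−ε) = 9.88 kΩ × 0.0710/0.9290 = 755 Ω.
(Any R1, R2 with R2/(R1+R2) = 0.208 and R1‖R2 ≤ 755 Ω will meet the spec.)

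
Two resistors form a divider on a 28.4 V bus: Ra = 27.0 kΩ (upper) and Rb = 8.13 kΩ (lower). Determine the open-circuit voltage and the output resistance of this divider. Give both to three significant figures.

V_th = 6.57 V, R_th = 6.25 kΩ

V_th is the open-circuit tap voltage: 28.4 × 8.13/(27.0 + 8.13) = 6.57 V.
With the supply zeroed, Ra and Rb appear in parallel from the tap: R_th = Ra‖Rb = (27.0 × 8.13)/35.13 = 6.25 kΩ.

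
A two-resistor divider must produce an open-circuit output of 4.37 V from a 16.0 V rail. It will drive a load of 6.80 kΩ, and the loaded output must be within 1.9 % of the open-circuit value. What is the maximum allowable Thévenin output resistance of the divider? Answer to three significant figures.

Loading drop = R_th/(R_th + R_L) ≤ 0.0190, so R_th ≤ R_L · ε/(1−ε) = 6.80 kΩ × 0.0190/0.9810 = 132 Ω.
(Any R1, R2 with R2/(R1+R2) = 0.273 and R1‖R2 ≤ 132 Ω will meet the spec.)

R_th ≤ 132 Ω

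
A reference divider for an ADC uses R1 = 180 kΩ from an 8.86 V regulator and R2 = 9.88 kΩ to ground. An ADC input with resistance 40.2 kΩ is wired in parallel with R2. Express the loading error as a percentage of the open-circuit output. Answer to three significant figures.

18.9 %

The divider's output (Thévenin) resistance is R1‖R2 = 9.366 kΩ.
Fractional drop under load = R_th/(R_th + R_L) = 9.366 / (9.366 + 40.2) = 0.1890.
So the output falls by 18.9 %.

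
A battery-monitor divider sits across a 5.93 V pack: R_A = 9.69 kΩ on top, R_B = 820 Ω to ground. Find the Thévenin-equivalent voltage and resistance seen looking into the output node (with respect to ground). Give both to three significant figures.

V_th is the open-circuit tap voltage: 5.93 × 820/(9690 + 820) = 0.463 V.
With the supply zeroed, R_A and R_B appear in parallel from the tap: R_th = R_A‖R_B = (9690 × 820)/10510 = 756 Ω.

V_th = 0.463 V, R_th = 756 Ω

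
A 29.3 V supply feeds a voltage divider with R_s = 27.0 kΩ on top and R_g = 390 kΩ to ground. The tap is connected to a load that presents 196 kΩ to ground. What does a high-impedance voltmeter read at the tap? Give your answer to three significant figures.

The load sits in parallel with R_g: R_g‖R_L = (390 × 196) / (390 + 196) = 130.4 kΩ.
V_out = 29.3 × 130.4 / (27.0 + 130.4) = 29.3 × 130.4/157.4 = 24.3 V.
(Unloaded it would have been 27.4 V.)

V_out ≈ 24.3 V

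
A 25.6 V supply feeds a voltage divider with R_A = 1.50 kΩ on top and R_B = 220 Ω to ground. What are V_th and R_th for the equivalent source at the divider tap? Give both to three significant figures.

V_th = 3.27 V, R_th = 192 Ω

V_th is the open-circuit tap voltage: 25.6 × 220/(1500 + 220) = 3.27 V.
With the supply zeroed, R_A and R_B appear in parallel from the tap: R_th = R_A‖R_B = (1500 × 220)/1720 = 192 Ω.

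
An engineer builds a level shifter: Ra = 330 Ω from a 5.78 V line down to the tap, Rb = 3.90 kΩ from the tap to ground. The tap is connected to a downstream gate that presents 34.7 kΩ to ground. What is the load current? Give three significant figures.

Rb‖R_L = 3506 Ω; V_out = 5.78 × 3506/3836 = 5.283 V.
I_L = V_out / R_L = 5.283 / 34.7 kΩ = 0.152 mA.

I_L ≈ 0.152 mA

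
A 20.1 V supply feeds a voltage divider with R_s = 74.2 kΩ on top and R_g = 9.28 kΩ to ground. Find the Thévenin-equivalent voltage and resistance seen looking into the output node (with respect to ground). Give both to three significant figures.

V_th = 2.23 V, R_th = 8.25 kΩ

V_th is the open-circuit tap voltage: 20.1 × 9.28/(74.2 + 9.28) = 2.23 V.
With the supply zeroed, R_s and R_g appear in parallel from the tap: R_th = R_s‖R_g = (74.2 × 9.28)/83.48 = 8.25 kΩ.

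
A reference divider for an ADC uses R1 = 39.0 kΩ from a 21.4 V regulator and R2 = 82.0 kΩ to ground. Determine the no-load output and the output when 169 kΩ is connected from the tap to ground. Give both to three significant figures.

Open-circuit: V = 21.4 × 82.0/(39.0 + 82.0) = 14.5 V.
With the load, R2 becomes R2‖R_L = 55.21 kΩ, so V = 21.4 × 55.21/94.21 = 12.5 V.

Unloaded: 14.5 V; loaded: 12.5 V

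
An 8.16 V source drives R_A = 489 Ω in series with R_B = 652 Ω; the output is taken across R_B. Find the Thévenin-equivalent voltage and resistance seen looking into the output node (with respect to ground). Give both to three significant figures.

V_th is the open-circuit tap voltage: 8.16 × 652/(489 + 652) = 4.66 V.
With the supply zeroed, R_A and R_B appear in parallel from the tap: R_th = R_A‖R_B = (489 × 652)/1141 = 279 Ω.

V_th = 4.66 V, R_th = 279 Ω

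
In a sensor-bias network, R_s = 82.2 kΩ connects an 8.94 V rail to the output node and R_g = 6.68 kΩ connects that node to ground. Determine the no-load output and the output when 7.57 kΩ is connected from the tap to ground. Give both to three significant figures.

Unloaded: 0.672 V; loaded: 0.370 V

Open-circuit: V = 8.94 × 6.68/(82.2 + 6.68) = 0.672 V.
With the load, R_g becomes R_g‖R_L = 3.549 kΩ, so V = 8.94 × 3.549/85.75 = 0.370 V.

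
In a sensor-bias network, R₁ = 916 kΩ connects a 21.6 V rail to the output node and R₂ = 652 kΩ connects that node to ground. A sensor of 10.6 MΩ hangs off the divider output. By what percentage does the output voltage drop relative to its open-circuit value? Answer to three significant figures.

The divider's output (Thévenin) resistance is R₁‖R₂ = 380.9 kΩ.
Fractional drop under load = R_th/(R_th + R_L) = 380.9 / (380.9 + 10600) = 0.03469.
So the output falls by 3.47 %.

3.47 %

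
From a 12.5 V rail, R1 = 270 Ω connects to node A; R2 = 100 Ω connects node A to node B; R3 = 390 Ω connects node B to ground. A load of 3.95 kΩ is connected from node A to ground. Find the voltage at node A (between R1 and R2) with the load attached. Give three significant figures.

V ≈ 7.72 V

Below node A the series string R2+R3 = 490.0 Ω sits in parallel with the 3950 Ω load: 435.9 Ω.
V_A = 12.5 × 435.9/(270 + 435.9) = 7.72 V.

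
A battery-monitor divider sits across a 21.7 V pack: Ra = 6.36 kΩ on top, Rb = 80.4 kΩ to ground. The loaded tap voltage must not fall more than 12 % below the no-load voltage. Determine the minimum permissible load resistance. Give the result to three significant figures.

Output resistance R_th = Ra‖Rb = (6.36 × 80.4)/86.76 = 5.894 kΩ.
The fractional drop is R_th/(R_th + R_L); requiring this ≤ 0.120 gives R_L ≥ R_th(1/0.120 − 1) = 5.894 × 7.333 = 43.2 kΩ.

R_L(min) ≈ 43.2 kΩ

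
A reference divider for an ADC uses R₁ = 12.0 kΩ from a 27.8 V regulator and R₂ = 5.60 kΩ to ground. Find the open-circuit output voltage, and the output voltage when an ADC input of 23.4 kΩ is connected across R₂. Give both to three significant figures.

Open-circuit: V = 27.8 × 5.60/(12.0 + 5.60) = 8.85 V.
With the load, R₂ becomes R₂‖R_L = 4.519 kΩ, so V = 27.8 × 4.519/16.52 = 7.60 V.

Unloaded: 8.85 V; loaded: 7.60 V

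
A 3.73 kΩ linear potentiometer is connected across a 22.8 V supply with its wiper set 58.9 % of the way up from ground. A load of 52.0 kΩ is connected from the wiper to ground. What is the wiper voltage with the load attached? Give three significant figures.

The wiper splits the pot into (1−α)R = 1.533 kΩ above and αR = 2.197 kΩ below.
Lower section ‖ load = 2.108 kΩ.
V_wiper = 22.8 × 2.108/(1.533 + 2.108) = 13.2 V.

V ≈ 13.2 V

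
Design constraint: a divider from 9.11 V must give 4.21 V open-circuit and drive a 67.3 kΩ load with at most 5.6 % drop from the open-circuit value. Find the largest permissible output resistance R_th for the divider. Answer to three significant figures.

R_th ≤ 3.99 kΩ

Loading drop = R_th/(R_th + R_L) ≤ 0.0560, so R_th ≤ R_L · ε/(1−ε) = 67.3 kΩ × 0.0560/0.9440 = 3.99 kΩ.
(Any R1, R2 with R2/(R1+R2) = 0.462 and R1‖R2 ≤ 3.99 kΩ will meet the spec.)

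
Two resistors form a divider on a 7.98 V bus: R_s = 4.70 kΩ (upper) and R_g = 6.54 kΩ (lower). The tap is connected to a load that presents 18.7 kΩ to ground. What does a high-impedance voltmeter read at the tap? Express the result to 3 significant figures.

The load sits in parallel with R_g: R_g‖R_L = (6.54 × 18.7) / (6.54 + 18.7) = 4.845 kΩ.
V_out = 7.98 × 4.845 / (4.70 + 4.845) = 7.98 × 4.845/9.545 = 4.05 V.
(Unloaded it would have been 4.64 V.)

V_out ≈ 4.05 V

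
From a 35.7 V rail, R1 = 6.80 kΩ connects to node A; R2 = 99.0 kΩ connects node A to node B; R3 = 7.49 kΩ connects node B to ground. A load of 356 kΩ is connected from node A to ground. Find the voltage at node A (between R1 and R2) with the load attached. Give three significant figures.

Below node A the series string R2+R3 = 106.5 kΩ sits in parallel with the 356 kΩ load: 81.97 kΩ.
V_A = 35.7 × 81.97/(6.80 + 81.97) = 33.0 V.

V ≈ 33.0 V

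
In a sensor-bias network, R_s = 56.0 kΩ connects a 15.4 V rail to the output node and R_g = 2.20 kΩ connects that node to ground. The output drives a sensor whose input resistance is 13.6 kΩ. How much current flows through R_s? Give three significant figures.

R_g‖R_L = 1.894 kΩ, so the source sees R_s + R_g‖R_L = 57.89 kΩ.
I = 15.4 V / 57.89 kΩ = 0.266 mA.

I ≈ 0.266 mA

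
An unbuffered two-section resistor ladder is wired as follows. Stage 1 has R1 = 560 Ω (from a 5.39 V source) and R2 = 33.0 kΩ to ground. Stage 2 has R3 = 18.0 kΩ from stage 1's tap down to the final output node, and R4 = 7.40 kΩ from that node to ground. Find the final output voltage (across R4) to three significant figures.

V_out ≈ 1.51 V

Stage 2 presents R3+R4 = 25400 Ω as a load on stage 1's tap.
Stage 1's lower leg becomes R2‖(R3+R4) = 14350 Ω, so V_mid = 5.39 × 14350/14910 = 5.188 V.
Stage 2 is itself unloaded: V_out = V_mid × R4/(R3+R4) = 5.188 × 7400/25400 = 1.51 V.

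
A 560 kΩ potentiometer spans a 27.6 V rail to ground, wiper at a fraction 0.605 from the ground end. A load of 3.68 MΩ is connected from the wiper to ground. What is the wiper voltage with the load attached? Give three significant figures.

The wiper splits the pot into (1−α)R = 221.2 kΩ above and αR = 338.8 kΩ below.
Lower section ‖ load = 310.2 kΩ.
V_wiper = 27.6 × 310.2/(221.2 + 310.2) = 16.1 V.

V ≈ 16.1 V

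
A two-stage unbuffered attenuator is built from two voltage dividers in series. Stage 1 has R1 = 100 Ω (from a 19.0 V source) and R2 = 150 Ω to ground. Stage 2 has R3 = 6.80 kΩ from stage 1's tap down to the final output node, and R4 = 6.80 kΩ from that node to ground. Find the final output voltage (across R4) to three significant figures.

Stage 2 presents R3+R4 = 13600 Ω as a load on stage 1's tap.
Stage 1's lower leg becomes R2‖(R3+R4) = 148.4 Ω, so V_mid = 19.0 × 148.4/248.4 = 11.35 V.
Stage 2 is itself unloaded: V_out = V_mid × R4/(R3+R4) = 11.35 × 6800/13600 = 5.67 V.

V_out ≈ 5.67 V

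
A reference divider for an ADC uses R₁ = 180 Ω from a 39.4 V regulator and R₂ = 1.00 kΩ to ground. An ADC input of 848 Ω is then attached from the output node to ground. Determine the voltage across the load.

The load sits in parallel with R₂: R₂‖R_L = (1000 × 848) / (1000 + 848) = 458.9 Ω.
V_out = 39.4 × 458.9 / (180 + 458.9) = 39.4 × 458.9/638.9 = 28.3 V.

V_out ≈ 28.3 V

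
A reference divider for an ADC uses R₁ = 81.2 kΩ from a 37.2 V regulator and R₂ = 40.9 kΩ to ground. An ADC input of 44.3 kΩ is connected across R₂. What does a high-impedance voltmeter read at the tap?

V_out ≈ 7.72 V

The load sits in parallel with R₂: R₂‖R_L = (40.9 × 44.3) / (40.9 + 44.3) = 21.27 kΩ.
V_out = 37.2 × 21.27 / (81.2 + 21.27) = 37.2 × 21.27/102.5 = 7.72 V.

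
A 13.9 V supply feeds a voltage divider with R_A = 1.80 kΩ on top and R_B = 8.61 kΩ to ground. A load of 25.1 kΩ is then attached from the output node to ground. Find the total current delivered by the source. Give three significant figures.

R_B‖R_L = 6.411 kΩ, so the source sees R_A + R_B‖R_L = 8.211 kΩ.
I = 13.9 V / 8.211 kΩ = 1.69 mA.

I ≈ 1.69 mA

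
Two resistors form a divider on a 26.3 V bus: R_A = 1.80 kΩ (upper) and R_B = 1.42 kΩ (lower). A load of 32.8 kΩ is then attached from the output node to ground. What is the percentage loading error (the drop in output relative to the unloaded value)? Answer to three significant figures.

The divider's output (Thévenin) resistance is R_A‖R_B = 0.7938 kΩ.
Fractional drop under load = R_th/(R_th + R_L) = 0.7938 / (0.7938 + 32.8) = 0.02363.
So the output falls by 2.36 %.

2.36 %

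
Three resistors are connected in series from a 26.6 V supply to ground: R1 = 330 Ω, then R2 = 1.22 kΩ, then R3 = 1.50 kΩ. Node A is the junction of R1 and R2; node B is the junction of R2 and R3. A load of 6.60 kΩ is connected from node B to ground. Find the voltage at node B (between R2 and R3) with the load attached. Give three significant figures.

At node B, R3 is in parallel with the load: R3‖R_L = 1222 Ω.
Below node A the resistance is R2 + (R3‖R_L) = 2442 Ω, so V_A = 26.6 × 2442/2772 = 23.43 V.
Then V_B = V_A × (R3‖R_L)/(R2 + R3‖R_L) = 23.43 × 1222/2442 = 11.7 V.

V ≈ 11.7 V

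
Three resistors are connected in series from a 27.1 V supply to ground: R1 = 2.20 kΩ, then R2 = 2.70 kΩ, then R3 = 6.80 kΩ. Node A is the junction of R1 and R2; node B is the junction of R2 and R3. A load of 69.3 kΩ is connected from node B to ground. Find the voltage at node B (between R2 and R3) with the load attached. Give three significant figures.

V ≈ 15.1 V

At node B, R3 is in parallel with the load: R3‖R_L = 6.192 kΩ.
Below node A the resistance is R2 + (R3‖R_L) = 8.892 kΩ, so V_A = 27.1 × 8.892/11.09 = 21.73 V.
Then V_B = V_A × (R3‖R_L)/(R2 + R3‖R_L) = 21.73 × 6.192/8.892 = 15.1 V.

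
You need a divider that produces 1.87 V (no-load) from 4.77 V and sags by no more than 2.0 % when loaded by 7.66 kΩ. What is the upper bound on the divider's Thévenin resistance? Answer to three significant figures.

Loading drop = R_th/(R_th + R_L) ≤ 0.0200, so R_th ≤ R_L · ε/(1−ε) = 7.66 kΩ × 0.0200/0.9800 = 156 Ω.

R_th ≤ 156 Ω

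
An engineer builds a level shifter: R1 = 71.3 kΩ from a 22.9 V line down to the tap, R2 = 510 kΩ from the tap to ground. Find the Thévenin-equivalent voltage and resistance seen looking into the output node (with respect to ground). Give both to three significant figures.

V_th = 20.1 V, R_th = 62.6 kΩ

V_th is the open-circuit tap voltage: 22.9 × 510/(71.3 + 510) = 20.1 V.
With the supply zeroed, R1 and R2 appear in parallel from the tap: R_th = R1‖R2 = (71.3 × 510)/581.3 = 62.6 kΩ.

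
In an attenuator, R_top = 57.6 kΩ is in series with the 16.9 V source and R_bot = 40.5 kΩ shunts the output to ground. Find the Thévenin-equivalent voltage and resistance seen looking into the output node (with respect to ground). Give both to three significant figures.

V_th is the open-circuit tap voltage: 16.9 × 40.5/(57.6 + 40.5) = 6.98 V.
With the supply zeroed, R_top and R_bot appear in parallel from the tap: R_th = R_top‖R_bot = (57.6 × 40.5)/98.10 = 23.8 kΩ.

V_th = 6.98 V, R_th = 23.8 kΩ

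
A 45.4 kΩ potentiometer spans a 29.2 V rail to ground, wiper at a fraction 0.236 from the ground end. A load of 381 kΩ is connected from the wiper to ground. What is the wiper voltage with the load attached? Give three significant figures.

The wiper splits the pot into (1−α)R = 34.69 kΩ above and αR = 10.71 kΩ below.
Lower section ‖ load = 10.42 kΩ.
V_wiper = 29.2 × 10.42/(34.69 + 10.42) = 6.75 V.

V ≈ 6.75 V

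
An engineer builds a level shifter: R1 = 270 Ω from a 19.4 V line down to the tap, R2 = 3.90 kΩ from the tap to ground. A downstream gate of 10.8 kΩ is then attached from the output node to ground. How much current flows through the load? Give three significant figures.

R2‖R_L = 2865 Ω; V_out = 19.4 × 2865/3135 = 17.73 V.
I_L = V_out / R_L = 17.73 / 10.8 kΩ = 1.64 mA.

I_L ≈ 1.64 mA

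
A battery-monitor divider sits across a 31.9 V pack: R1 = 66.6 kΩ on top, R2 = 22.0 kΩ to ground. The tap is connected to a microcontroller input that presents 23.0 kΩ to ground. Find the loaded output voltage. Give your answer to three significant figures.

The load sits in parallel with R2: R2‖R_L = (22.0 × 23.0) / (22.0 + 23.0) = 11.24 kΩ.
V_out = 31.9 × 11.24 / (66.6 + 11.24) = 31.9 × 11.24/77.84 = 4.61 V.
(Unloaded it would have been 7.92 V.)

V_out ≈ 4.61 V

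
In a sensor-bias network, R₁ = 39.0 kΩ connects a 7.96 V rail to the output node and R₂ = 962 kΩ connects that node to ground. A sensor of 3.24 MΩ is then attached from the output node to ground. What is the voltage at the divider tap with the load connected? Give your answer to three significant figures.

V_out ≈ 7.56 V

The load sits in parallel with R₂: R₂‖R_L = (962 × 3240) / (962 + 3240) = 741.8 kΩ.
V_out = 7.96 × 741.8 / (39.0 + 741.8) = 7.96 × 741.8/780.8 = 7.56 V.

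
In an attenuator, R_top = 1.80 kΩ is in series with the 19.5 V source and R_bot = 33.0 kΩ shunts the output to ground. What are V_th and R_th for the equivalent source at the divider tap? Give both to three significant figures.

V_th = 18.5 V, R_th = 1.71 kΩ

V_th is the open-circuit tap voltage: 19.5 × 33.0/(1.80 + 33.0) = 18.5 V.
With the supply zeroed, R_top and R_bot appear in parallel from the tap: R_th = R_top‖R_bot = (1.80 × 33.0)/34.80 = 1.71 kΩ.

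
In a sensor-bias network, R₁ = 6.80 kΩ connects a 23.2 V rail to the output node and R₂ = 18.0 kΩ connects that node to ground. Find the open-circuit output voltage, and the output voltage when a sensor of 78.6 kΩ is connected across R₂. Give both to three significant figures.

Open-circuit: V = 23.2 × 18.0/(6.80 + 18.0) = 16.8 V.
With the load, R₂ becomes R₂‖R_L = 14.65 kΩ, so V = 23.2 × 14.65/21.45 = 15.8 V.

Unloaded: 16.8 V; loaded: 15.8 V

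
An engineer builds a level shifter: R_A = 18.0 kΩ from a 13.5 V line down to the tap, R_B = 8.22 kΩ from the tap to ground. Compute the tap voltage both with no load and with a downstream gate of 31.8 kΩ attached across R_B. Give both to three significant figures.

Unloaded: 4.23 V; loaded: 3.59 V

Open-circuit: V = 13.5 × 8.22/(18.0 + 8.22) = 4.23 V.
With the load, R_B becomes R_B‖R_L = 6.532 kΩ, so V = 13.5 × 6.532/24.53 = 3.59 V.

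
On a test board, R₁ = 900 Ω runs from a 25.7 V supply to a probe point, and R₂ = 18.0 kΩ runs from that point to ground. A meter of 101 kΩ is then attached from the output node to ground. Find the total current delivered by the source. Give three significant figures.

I ≈ 1.59 mA

R₂‖R_L = 15280 Ω, so the source sees R₁ + R₂‖R_L = 16180 Ω.
I = 25.7 V / 16180 Ω = 1.59 mA.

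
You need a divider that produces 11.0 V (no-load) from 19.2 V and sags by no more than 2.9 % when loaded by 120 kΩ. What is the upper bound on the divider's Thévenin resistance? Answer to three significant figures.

Loading drop = R_th/(R_th + R_L) ≤ 0.0290, so R_th ≤ R_L · ε/(1−ε) = 120 kΩ × 0.0290/0.9710 = 3.58 kΩ.

R_th ≤ 3.58 kΩ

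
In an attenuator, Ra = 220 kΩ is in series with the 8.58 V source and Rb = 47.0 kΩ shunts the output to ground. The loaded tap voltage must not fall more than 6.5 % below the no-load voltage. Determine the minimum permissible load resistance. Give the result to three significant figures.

R_L(min) ≈ 557 kΩ

Output resistance R_th = Ra‖Rb = (220 × 47.0)/267.0 = 38.73 kΩ.
The fractional drop is R_th/(R_th + R_L); requiring this ≤ 0.0650 gives R_L ≥ R_th(1/0.0650 − 1) = 38.73 × 14.38 = 557 kΩ.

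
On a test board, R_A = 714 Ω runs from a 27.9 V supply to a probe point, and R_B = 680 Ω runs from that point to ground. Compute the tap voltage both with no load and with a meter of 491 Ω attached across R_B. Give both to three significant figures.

Open-circuit: V = 27.9 × 680/(714 + 680) = 13.6 V.
With the load, R_B becomes R_B‖R_L = 285.1 Ω, so V = 27.9 × 285.1/999.1 = 7.96 V.

Unloaded: 13.6 V; loaded: 7.96 V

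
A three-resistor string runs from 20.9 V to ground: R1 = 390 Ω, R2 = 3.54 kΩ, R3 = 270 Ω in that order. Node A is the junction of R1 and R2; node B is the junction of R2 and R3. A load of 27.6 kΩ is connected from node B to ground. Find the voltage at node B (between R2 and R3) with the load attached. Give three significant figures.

V ≈ 1.33 V

At node B, R3 is in parallel with the load: R3‖R_L = 267.4 Ω.
Below node A the resistance is R2 + (R3‖R_L) = 3807 Ω, so V_A = 20.9 × 3807/4197 = 18.96 V.
Then V_B = V_A × (R3‖R_L)/(R2 + R3‖R_L) = 18.96 × 267.4/3807 = 1.33 V.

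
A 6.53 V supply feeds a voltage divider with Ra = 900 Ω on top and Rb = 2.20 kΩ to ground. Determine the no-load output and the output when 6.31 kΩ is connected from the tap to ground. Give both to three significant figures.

Unloaded: 4.63 V; loaded: 4.21 V

Open-circuit: V = 6.53 × 2200/(900 + 2200) = 4.63 V.
With the load, Rb becomes Rb‖R_L = 1631 Ω, so V = 6.53 × 1631/2531 = 4.21 V.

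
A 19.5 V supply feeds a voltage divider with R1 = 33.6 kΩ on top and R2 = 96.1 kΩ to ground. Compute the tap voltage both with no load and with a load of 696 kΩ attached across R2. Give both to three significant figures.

Open-circuit: V = 19.5 × 96.1/(33.6 + 96.1) = 14.4 V.
With the load, R2 becomes R2‖R_L = 84.44 kΩ, so V = 19.5 × 84.44/118.0 = 13.9 V.

Unloaded: 14.4 V; loaded: 13.9 V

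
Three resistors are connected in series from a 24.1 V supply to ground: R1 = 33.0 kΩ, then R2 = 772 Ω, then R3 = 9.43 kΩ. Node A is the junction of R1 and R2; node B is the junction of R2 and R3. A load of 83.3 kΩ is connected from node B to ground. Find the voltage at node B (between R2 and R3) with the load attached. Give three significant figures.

V ≈ 4.83 V

At node B, R3 is in parallel with the load: R3‖R_L = 8471 Ω.
Below node A the resistance is R2 + (R3‖R_L) = 9243 Ω, so V_A = 24.1 × 9243/42240 = 5.273 V.
Then V_B = V_A × (R3‖R_L)/(R2 + R3‖R_L) = 5.273 × 8471/9243 = 4.83 V.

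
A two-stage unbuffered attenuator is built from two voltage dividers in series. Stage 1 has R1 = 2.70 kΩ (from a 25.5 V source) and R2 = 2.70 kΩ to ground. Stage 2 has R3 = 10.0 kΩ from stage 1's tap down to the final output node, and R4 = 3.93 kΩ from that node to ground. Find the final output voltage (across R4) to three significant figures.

V_out ≈ 3.28 V

Stage 2 presents R3+R4 = 13.93 kΩ as a load on stage 1's tap.
Stage 1's lower leg becomes R2‖(R3+R4) = 2.262 kΩ, so V_mid = 25.5 × 2.262/4.962 = 11.62 V.
Stage 2 is itself unloaded: V_out = V_mid × R4/(R3+R4) = 11.62 × 3.93/13.93 = 3.28 V.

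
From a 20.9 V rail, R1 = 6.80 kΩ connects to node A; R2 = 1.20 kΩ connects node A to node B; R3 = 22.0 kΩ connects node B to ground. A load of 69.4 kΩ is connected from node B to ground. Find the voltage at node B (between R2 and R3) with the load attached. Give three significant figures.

V ≈ 14.1 V

At node B, R3 is in parallel with the load: R3‖R_L = 16.70 kΩ.
Below node A the resistance is R2 + (R3‖R_L) = 17.90 kΩ, so V_A = 20.9 × 17.90/24.70 = 15.15 V.
Then V_B = V_A × (R3‖R_L)/(R2 + R3‖R_L) = 15.15 × 16.70/17.90 = 14.1 V.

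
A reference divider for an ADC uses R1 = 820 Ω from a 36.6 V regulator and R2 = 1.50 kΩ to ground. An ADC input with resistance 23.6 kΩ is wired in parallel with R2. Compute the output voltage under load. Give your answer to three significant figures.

The load sits in parallel with R2: R2‖R_L = (1500 × 23600) / (1500 + 23600) = 1410 Ω.
V_out = 36.6 × 1410 / (820 + 1410) = 36.6 × 1410/2230 = 23.1 V.

V_out ≈ 23.1 V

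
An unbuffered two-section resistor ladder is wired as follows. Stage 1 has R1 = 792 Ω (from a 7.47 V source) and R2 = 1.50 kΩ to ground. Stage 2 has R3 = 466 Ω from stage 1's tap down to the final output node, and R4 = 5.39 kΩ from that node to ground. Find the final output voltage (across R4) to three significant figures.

Stage 2 presents R3+R4 = 5856 Ω as a load on stage 1's tap.
Stage 1's lower leg becomes R2‖(R3+R4) = 1194 Ω, so V_mid = 7.47 × 1194/1986 = 4.491 V.
Stage 2 is itself unloaded: V_out = V_mid × R4/(R3+R4) = 4.491 × 5390/5856 = 4.13 V.

V_out ≈ 4.13 V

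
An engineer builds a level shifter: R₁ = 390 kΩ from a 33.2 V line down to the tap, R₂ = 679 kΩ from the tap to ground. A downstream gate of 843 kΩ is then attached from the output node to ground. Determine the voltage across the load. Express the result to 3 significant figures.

V_out ≈ 16.3 V

The load sits in parallel with R₂: R₂‖R_L = (679 × 843) / (679 + 843) = 376.1 kΩ.
V_out = 33.2 × 376.1 / (390 + 376.1) = 33.2 × 376.1/766.1 = 16.3 V.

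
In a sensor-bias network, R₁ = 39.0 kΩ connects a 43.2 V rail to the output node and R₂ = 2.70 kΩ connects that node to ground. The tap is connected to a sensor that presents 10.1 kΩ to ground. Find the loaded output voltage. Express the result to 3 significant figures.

V_out ≈ 2.24 V

The load sits in parallel with R₂: R₂‖R_L = (2.70 × 10.1) / (2.70 + 10.1) = 2.130 kΩ.
V_out = 43.2 × 2.130 / (39.0 + 2.130) = 43.2 × 2.130/41.13 = 2.24 V.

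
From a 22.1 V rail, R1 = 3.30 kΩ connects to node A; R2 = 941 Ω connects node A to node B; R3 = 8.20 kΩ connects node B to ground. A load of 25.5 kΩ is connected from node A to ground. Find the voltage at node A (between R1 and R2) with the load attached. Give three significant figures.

Below node A the series string R2+R3 = 9141 Ω sits in parallel with the 25500 Ω load: 6729 Ω.
V_A = 22.1 × 6729/(3300 + 6729) = 14.8 V.

V ≈ 14.8 V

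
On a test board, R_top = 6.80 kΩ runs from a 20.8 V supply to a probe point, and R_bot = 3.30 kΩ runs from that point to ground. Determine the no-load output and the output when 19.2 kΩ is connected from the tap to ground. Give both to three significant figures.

Unloaded: 6.80 V; loaded: 6.09 V

Open-circuit: V = 20.8 × 3.30/(6.80 + 3.30) = 6.80 V.
With the load, R_bot becomes R_bot‖R_L = 2.816 kΩ, so V = 20.8 × 2.816/9.616 = 6.09 V.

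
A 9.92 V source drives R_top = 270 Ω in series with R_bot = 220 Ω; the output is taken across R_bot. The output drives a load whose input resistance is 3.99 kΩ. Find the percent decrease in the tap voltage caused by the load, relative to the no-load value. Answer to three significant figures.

2.95 %

The divider's output (Thévenin) resistance is R_top‖R_bot = 121.2 Ω.
Fractional drop under load = R_th/(R_th + R_L) = 121.2 / (121.2 + 3990) = 0.02949.
So the output falls by 2.95 %.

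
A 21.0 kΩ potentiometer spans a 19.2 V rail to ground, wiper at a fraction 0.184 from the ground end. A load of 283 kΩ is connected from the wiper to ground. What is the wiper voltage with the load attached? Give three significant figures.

V ≈ 3.49 V

The wiper splits the pot into (1−α)R = 17.14 kΩ above and αR = 3.864 kΩ below.
Lower section ‖ load = 3.812 kΩ.
V_wiper = 19.2 × 3.812/(17.14 + 3.812) = 3.49 V.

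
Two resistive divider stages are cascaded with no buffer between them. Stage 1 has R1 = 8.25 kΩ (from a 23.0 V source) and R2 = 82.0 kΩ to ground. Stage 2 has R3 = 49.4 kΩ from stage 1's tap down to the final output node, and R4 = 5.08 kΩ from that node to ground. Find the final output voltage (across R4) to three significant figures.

V_out ≈ 1.71 V

Stage 2 presents R3+R4 = 54.48 kΩ as a load on stage 1's tap.
Stage 1's lower leg becomes R2‖(R3+R4) = 32.73 kΩ, so V_mid = 23.0 × 32.73/40.98 = 18.37 V.
Stage 2 is itself unloaded: V_out = V_mid × R4/(R3+R4) = 18.37 × 5.08/54.48 = 1.71 V.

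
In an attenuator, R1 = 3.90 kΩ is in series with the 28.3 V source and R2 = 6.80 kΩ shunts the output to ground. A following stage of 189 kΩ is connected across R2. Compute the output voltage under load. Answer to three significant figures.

V_out ≈ 17.8 V

The load sits in parallel with R2: R2‖R_L = (6.80 × 189) / (6.80 + 189) = 6.564 kΩ.
V_out = 28.3 × 6.564 / (3.90 + 6.564) = 28.3 × 6.564/10.46 = 17.8 V.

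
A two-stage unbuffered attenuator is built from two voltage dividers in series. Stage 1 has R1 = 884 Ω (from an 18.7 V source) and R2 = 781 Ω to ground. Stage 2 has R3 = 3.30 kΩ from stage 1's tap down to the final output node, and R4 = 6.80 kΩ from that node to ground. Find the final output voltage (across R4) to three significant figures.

Stage 2 presents R3+R4 = 10100 Ω as a load on stage 1's tap.
Stage 1's lower leg becomes R2‖(R3+R4) = 724.9 Ω, so V_mid = 18.7 × 724.9/1609 = 8.426 V.
Stage 2 is itself unloaded: V_out = V_mid × R4/(R3+R4) = 8.426 × 6800/10100 = 5.67 V.

V_out ≈ 5.67 V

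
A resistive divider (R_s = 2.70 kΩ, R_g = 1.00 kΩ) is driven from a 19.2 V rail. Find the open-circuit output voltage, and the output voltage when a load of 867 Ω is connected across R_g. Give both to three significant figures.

Unloaded: 5.19 V; loaded: 2.82 V

Open-circuit: V = 19.2 × 1000/(2700 + 1000) = 5.19 V.
With the load, R_g becomes R_g‖R_L = 464.4 Ω, so V = 19.2 × 464.4/3164 = 2.82 V.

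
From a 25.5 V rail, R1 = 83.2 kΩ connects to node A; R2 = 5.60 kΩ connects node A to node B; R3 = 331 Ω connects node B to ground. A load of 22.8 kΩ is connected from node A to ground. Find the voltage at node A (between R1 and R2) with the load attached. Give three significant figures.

V ≈ 1.37 V

Below node A the series string R2+R3 = 5931 Ω sits in parallel with the 22800 Ω load: 4707 Ω.
V_A = 25.5 × 4707/(83200 + 4707) = 1.37 V.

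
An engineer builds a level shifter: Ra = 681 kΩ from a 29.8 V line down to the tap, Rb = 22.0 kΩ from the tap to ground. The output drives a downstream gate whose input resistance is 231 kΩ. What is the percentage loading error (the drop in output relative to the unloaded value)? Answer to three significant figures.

8.45 %

Unloaded V = 29.8 × 22.0/703.0 = 0.93257 V.
Loaded: Rb‖R_L = 20.09 kΩ, giving V = 29.8 × 20.09/701.1 = 0.85380 V.
Drop = (0.93257 − 0.85380) / 0.93257 = 8.45 %.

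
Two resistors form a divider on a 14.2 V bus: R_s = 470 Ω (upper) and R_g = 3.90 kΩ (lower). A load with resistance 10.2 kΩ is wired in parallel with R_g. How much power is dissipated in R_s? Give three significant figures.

P ≈ 8.75 mW

Total resistance from the source is R_s + (R_g‖R_L) = 3291 Ω, so I = 14.2/3291 Ω = 4.314 mA.
P = I²·R_s = (4.314 mA)² × 470 Ω = 8.75 mW.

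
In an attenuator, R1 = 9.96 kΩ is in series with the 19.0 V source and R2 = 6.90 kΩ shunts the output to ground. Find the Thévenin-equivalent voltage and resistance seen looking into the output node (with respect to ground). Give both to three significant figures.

V_th = 7.78 V, R_th = 4.08 kΩ

V_th is the open-circuit tap voltage: 19.0 × 6.90/(9.96 + 6.90) = 7.78 V.
With the supply zeroed, R1 and R2 appear in parallel from the tap: R_th = R1‖R2 = (9.96 × 6.90)/16.86 = 4.08 kΩ.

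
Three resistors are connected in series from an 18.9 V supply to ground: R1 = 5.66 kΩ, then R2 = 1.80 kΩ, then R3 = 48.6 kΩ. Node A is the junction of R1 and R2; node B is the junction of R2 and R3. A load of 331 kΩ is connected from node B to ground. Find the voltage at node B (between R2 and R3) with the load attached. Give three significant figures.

At node B, R3 is in parallel with the load: R3‖R_L = 42.38 kΩ.
Below node A the resistance is R2 + (R3‖R_L) = 44.18 kΩ, so V_A = 18.9 × 44.18/49.84 = 16.75 V.
Then V_B = V_A × (R3‖R_L)/(R2 + R3‖R_L) = 16.75 × 42.38/44.18 = 16.1 V.

V ≈ 16.1 V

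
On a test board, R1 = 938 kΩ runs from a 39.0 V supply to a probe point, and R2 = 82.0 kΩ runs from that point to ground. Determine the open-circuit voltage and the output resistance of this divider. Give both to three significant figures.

V_th = 3.14 V, R_th = 75.4 kΩ

V_th is the open-circuit tap voltage: 39.0 × 82.0/(938 + 82.0) = 3.14 V.
With the supply zeroed, R1 and R2 appear in parallel from the tap: R_th = R1‖R2 = (938 × 82.0)/1020 = 75.4 kΩ.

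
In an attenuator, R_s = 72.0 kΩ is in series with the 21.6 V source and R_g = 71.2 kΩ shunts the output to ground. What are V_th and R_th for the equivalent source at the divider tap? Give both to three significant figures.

V_th is the open-circuit tap voltage: 21.6 × 71.2/(72.0 + 71.2) = 10.7 V.
With the supply zeroed, R_s and R_g appear in parallel from the tap: R_th = R_s‖R_g = (72.0 × 71.2)/143.2 = 35.8 kΩ.

V_th = 10.7 V, R_th = 35.8 kΩ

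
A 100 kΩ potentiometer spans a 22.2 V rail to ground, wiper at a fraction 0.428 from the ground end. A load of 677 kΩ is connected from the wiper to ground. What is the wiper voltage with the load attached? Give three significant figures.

V ≈ 9.17 V

The wiper splits the pot into (1−α)R = 57.20 kΩ above and αR = 42.80 kΩ below.
Lower section ‖ load = 40.26 kΩ.
V_wiper = 22.2 × 40.26/(57.20 + 40.26) = 9.17 V.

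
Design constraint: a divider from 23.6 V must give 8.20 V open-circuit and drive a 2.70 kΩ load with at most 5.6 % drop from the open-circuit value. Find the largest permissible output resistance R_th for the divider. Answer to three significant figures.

Loading drop = R_th/(R_th + R_L) ≤ 0.0560, so R_th ≤ R_L · ε/(1−ε) = 2.70 kΩ × 0.0560/0.9440 = 160 Ω.

R_th ≤ 160 Ω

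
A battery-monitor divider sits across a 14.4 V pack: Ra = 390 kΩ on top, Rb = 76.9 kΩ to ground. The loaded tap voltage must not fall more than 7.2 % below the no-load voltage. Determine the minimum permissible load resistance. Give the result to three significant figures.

Output resistance R_th = Ra‖Rb = (390 × 76.9)/466.9 = 64.23 kΩ.
The fractional drop is R_th/(R_th + R_L); requiring this ≤ 0.0720 gives R_L ≥ R_th(1/0.0720 − 1) = 64.23 × 12.89 = 828 kΩ.

R_L(min) ≈ 828 kΩ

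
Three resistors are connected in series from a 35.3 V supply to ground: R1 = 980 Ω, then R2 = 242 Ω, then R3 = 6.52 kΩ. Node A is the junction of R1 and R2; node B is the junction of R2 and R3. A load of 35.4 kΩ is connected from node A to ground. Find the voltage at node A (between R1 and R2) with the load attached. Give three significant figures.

V ≈ 30.1 V

Below node A the series string R2+R3 = 6762 Ω sits in parallel with the 35400 Ω load: 5678 Ω.
V_A = 35.3 × 5678/(980 + 5678) = 30.1 V.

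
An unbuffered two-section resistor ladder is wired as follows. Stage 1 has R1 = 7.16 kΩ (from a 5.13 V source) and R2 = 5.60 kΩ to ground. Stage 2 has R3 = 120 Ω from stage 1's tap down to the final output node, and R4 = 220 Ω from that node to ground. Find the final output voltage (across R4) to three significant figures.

Stage 2 presents R3+R4 = 340.0 Ω as a load on stage 1's tap.
Stage 1's lower leg becomes R2‖(R3+R4) = 320.5 Ω, so V_mid = 5.13 × 320.5/7481 = 0.2198 V.
Stage 2 is itself unloaded: V_out = V_mid × R4/(R3+R4) = 0.2198 × 220/340.0 = 0.142 V.

V_out ≈ 0.142 V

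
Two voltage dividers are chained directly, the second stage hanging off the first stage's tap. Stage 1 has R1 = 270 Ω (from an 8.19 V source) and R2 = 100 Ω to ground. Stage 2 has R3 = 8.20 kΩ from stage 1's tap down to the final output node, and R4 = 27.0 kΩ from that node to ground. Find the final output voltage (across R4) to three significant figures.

Stage 2 presents R3+R4 = 35200 Ω as a load on stage 1's tap.
Stage 1's lower leg becomes R2‖(R3+R4) = 99.72 Ω, so V_mid = 8.19 × 99.72/369.7 = 2.209 V.
Stage 2 is itself unloaded: V_out = V_mid × R4/(R3+R4) = 2.209 × 27000/35200 = 1.69 V.

V_out ≈ 1.69 V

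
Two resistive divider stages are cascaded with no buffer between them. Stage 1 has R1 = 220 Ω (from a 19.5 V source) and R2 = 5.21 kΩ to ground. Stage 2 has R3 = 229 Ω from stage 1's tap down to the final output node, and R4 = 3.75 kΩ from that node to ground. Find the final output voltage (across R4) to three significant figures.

Stage 2 presents R3+R4 = 3979 Ω as a load on stage 1's tap.
Stage 1's lower leg becomes R2‖(R3+R4) = 2256 Ω, so V_mid = 19.5 × 2256/2476 = 17.77 V.
Stage 2 is itself unloaded: V_out = V_mid × R4/(R3+R4) = 17.77 × 3750/3979 = 16.7 V.

V_out ≈ 16.7 V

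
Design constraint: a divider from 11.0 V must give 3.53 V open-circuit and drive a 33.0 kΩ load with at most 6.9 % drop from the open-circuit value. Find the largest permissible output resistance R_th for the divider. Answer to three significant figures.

Loading drop = R_th/(R_th + R_L) ≤ 0.0690, so R_th ≤ R_L · ε/(1−ε) = 33.0 kΩ × 0.0690/0.9310 = 2.45 kΩ.
(Any R1, R2 with R2/(R1+R2) = 0.321 and R1‖R2 ≤ 2.45 kΩ will meet the spec.)

R_th ≤ 2.45 kΩ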